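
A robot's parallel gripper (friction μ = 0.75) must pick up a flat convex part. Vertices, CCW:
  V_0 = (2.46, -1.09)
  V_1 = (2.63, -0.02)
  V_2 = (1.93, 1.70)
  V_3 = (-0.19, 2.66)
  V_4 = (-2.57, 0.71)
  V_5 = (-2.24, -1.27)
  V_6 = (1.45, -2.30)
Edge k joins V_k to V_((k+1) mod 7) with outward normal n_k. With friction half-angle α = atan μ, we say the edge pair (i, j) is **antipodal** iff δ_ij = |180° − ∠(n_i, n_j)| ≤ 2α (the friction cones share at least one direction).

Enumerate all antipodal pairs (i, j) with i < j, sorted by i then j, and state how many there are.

count = 10; pairs: (0,3), (0,4), (1,3), (1,4), (1,5), (2,4), (2,5), (3,5), (3,6), (4,6)

α = atan 0.75 = 36.87°;  2α = 73.74°
n_0 = (+0.9876, -0.1569)
n_1 = (+0.9262, +0.3770)
n_2 = (+0.4125, +0.9110)
n_3 = (-0.6338, +0.7735)
n_4 = (-0.9864, -0.1644)
n_5 = (-0.2689, -0.9632)
n_6 = (+0.7677, -0.6408)
  (0,1): δ = 148.83°  ·
  (0,2): δ = 105.33°  ·
  (0,3): δ = 41.64°  ✓
  (0,4): δ = 18.49°  ✓
  (0,5): δ = 83.43°  ·
  (0,6): δ = 149.18°  ·
  (1,2): δ = 136.51°  ·
  (1,3): δ = 72.82°  ✓
  (1,4): δ = 12.68°  ✓
  (1,5): δ = 52.26°  ✓
  (1,6): δ = 118.00°  ·
  (2,3): δ = 116.31°  ·
  (2,4): δ = 56.18°  ✓
  (2,5): δ = 8.77°  ✓
  (2,6): δ = 74.51°  ·
  (3,4): δ = 119.87°  ·
  (3,5): δ = 54.92°  ✓
  (3,6): δ = 10.82°  ✓
  (4,5): δ = 115.06°  ·
  (4,6): δ = 49.31°  ✓
  (5,6): δ = 114.26°  ·
antipodal pairs: 10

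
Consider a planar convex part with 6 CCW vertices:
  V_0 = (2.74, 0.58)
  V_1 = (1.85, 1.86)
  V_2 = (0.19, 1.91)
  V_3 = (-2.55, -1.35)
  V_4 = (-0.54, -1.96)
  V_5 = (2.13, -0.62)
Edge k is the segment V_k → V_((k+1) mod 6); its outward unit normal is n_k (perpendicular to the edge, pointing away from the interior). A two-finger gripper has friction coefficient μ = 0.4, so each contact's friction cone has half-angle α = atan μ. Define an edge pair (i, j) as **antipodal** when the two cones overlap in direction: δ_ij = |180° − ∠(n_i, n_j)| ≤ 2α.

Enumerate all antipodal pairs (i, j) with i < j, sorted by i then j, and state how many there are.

count = 5; pairs: (0,3), (1,3), (1,4), (2,4), (2,5)

α = atan 0.4 = 21.80°;  2α = 43.60°
n_0 = (+0.8210, +0.5709)
n_1 = (+0.0301, +0.9995)
n_2 = (-0.7655, +0.6434)
n_3 = (-0.2904, -0.9569)
n_4 = (+0.4486, -0.8938)
n_5 = (+0.8914, -0.4531)
  (0,1): δ = 126.54°  ·
  (0,2): δ = 74.86°  ·
  (0,3): δ = 38.31°  ✓
  (0,4): δ = 81.84°  ·
  (0,5): δ = 118.24°  ·
  (1,2): δ = 128.32°  ·
  (1,3): δ = 15.16°  ✓
  (1,4): δ = 28.38°  ✓
  (1,5): δ = 64.78°  ·
  (2,3): δ = 66.84°  ·
  (2,4): δ = 23.30°  ✓
  (2,5): δ = 13.10°  ✓
  (3,4): δ = 136.47°  ·
  (3,5): δ = 100.06°  ·
  (4,5): δ = 143.60°  ·
antipodal pairs: 5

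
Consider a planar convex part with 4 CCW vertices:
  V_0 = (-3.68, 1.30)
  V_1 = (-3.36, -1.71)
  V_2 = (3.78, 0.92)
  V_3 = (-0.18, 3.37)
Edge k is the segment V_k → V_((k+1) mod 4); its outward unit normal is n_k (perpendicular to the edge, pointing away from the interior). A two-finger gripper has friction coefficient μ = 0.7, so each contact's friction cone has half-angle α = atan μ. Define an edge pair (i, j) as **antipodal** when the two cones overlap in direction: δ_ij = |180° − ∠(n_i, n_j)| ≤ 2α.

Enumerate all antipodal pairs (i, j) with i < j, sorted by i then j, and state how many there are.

α = atan 0.7 = 34.99°;  2α = 69.98°
n_0 = (-0.9944, -0.1057)
n_1 = (+0.3456, -0.9384)
n_2 = (+0.5261, +0.8504)
n_3 = (-0.5091, +0.8607)
  (0,1): δ = 75.85°  ·
  (0,2): δ = 52.19°  ✓
  (0,3): δ = 114.53°  ·
  (1,2): δ = 51.97°  ✓
  (1,3): δ = 10.38°  ✓
  (2,3): δ = 117.65°  ·
antipodal pairs: 3

count = 3; pairs: (0,2), (1,2), (1,3)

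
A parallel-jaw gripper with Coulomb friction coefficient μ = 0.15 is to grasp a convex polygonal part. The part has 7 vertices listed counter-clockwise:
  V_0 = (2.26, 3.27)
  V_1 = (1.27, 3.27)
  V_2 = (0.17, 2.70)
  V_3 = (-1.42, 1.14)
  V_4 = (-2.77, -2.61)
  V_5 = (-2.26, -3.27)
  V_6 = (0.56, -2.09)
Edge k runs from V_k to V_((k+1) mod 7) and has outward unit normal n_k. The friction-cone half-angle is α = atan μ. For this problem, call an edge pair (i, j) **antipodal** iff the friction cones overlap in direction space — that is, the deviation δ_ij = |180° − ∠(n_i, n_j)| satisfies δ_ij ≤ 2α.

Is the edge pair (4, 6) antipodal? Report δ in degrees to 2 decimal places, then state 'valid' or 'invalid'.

δ = 55.29°, invalid

α = atan 0.15 = 8.53°;  2α = 17.06°
edge 4: e_4 = (+0.51, -0.66);  n_4 = (-0.7913, -0.6114)
edge 6: e_6 = (+1.70, +5.36);  n_6 = (+0.9532, -0.3023)
∠(n_4, n_6) = 124.71°
δ = |180° − 124.71°| = 55.29°
55.29° > 2α = 17.06°  →  invalid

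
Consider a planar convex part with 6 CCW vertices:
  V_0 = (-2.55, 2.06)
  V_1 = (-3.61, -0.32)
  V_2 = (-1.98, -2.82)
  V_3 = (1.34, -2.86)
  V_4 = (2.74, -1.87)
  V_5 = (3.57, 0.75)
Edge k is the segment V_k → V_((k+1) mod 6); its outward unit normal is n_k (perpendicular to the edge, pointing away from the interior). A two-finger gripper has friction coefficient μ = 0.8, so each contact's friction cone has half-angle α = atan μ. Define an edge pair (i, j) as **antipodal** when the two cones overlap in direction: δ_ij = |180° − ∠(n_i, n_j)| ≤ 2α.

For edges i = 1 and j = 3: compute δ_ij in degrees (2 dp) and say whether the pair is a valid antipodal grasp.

δ = 87.84°, invalid

α = atan 0.8 = 38.66°;  2α = 77.32°
edge 1: e_1 = (+1.63, -2.50);  n_1 = (-0.8377, -0.5462)
edge 3: e_3 = (+1.40, +0.99);  n_3 = (+0.5774, -0.8165)
∠(n_1, n_3) = 92.16°
δ = |180° − 92.16°| = 87.84°
87.84° > 2α = 77.32°  →  invalid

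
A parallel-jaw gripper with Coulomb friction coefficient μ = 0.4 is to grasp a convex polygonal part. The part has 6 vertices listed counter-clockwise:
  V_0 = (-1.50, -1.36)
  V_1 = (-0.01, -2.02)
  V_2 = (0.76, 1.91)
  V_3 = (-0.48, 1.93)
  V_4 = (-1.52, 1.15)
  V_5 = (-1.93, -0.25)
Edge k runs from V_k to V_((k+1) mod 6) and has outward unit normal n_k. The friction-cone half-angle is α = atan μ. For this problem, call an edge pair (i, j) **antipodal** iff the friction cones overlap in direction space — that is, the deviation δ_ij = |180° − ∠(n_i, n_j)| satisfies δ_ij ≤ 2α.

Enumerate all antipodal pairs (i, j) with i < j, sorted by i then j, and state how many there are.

count = 4; pairs: (0,2), (1,3), (1,4), (1,5)

α = atan 0.4 = 21.80°;  2α = 43.60°
n_0 = (-0.4050, -0.9143)
n_1 = (+0.9813, -0.1923)
n_2 = (+0.0161, +0.9999)
n_3 = (-0.6000, +0.8000)
n_4 = (-0.9597, +0.2811)
n_5 = (-0.9325, -0.3612)
  (0,1): δ = 77.19°  ·
  (0,2): δ = 22.97°  ✓
  (0,3): δ = 60.76°  ·
  (0,4): δ = 97.57°  ·
  (0,5): δ = 135.07°  ·
  (1,2): δ = 79.84°  ·
  (1,3): δ = 42.04°  ✓
  (1,4): δ = 5.24°  ✓
  (1,5): δ = 32.26°  ✓
  (2,3): δ = 142.21°  ·
  (2,4): δ = 105.40°  ·
  (2,5): δ = 67.90°  ·
  (3,4): δ = 143.19°  ·
  (3,5): δ = 105.69°  ·
  (4,5): δ = 142.50°  ·
antipodal pairs: 4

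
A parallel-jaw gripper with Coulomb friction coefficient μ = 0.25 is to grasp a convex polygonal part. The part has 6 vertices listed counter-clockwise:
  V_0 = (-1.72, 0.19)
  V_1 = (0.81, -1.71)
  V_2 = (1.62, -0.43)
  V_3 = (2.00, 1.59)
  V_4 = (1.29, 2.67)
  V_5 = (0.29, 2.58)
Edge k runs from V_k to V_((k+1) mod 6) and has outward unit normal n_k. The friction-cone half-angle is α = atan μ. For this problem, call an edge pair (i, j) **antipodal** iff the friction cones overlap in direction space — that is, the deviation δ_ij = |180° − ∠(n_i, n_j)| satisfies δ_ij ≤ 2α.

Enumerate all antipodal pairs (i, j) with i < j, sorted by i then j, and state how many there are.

α = atan 0.25 = 14.04°;  2α = 28.07°
n_0 = (-0.6005, -0.7996)
n_1 = (+0.8450, -0.5347)
n_2 = (+0.9828, -0.1849)
n_3 = (+0.8356, +0.5493)
n_4 = (-0.0896, +0.9960)
n_5 = (-0.7653, +0.6436)
  (0,1): δ = 85.42°  ·
  (0,2): δ = 63.75°  ·
  (0,3): δ = 19.77°  ✓
  (0,4): δ = 42.05°  ·
  (0,5): δ = 86.84°  ·
  (1,2): δ = 158.33°  ·
  (1,3): δ = 114.35°  ·
  (1,4): δ = 52.53°  ·
  (1,5): δ = 7.74°  ✓
  (2,3): δ = 136.02°  ·
  (2,4): δ = 74.20°  ·
  (2,5): δ = 29.41°  ·
  (3,4): δ = 118.18°  ·
  (3,5): δ = 73.39°  ·
  (4,5): δ = 135.21°  ·
antipodal pairs: 2

count = 2; pairs: (0,3), (1,5)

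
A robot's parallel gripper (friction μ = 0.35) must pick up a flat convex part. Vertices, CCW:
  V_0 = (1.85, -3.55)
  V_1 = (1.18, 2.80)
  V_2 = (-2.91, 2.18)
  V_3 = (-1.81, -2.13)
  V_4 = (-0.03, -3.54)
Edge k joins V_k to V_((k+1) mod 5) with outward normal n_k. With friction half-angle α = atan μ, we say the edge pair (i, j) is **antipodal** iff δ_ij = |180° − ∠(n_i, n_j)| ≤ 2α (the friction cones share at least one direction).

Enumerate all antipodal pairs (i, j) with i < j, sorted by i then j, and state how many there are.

α = atan 0.35 = 19.29°;  2α = 38.58°
n_0 = (+0.9945, +0.1049)
n_1 = (-0.1499, +0.9887)
n_2 = (-0.9689, -0.2473)
n_3 = (-0.6209, -0.7839)
n_4 = (-0.0053, -1.0000)
  (0,1): δ = 87.40°  ·
  (0,2): δ = 8.29°  ✓
  (0,3): δ = 45.59°  ·
  (0,4): δ = 83.67°  ·
  (1,2): δ = 84.30°  ·
  (1,3): δ = 47.00°  ·
  (1,4): δ = 8.92°  ✓
  (2,3): δ = 142.70°  ·
  (2,4): δ = 104.62°  ·
  (3,4): δ = 141.92°  ·
antipodal pairs: 2

count = 2; pairs: (0,2), (1,4)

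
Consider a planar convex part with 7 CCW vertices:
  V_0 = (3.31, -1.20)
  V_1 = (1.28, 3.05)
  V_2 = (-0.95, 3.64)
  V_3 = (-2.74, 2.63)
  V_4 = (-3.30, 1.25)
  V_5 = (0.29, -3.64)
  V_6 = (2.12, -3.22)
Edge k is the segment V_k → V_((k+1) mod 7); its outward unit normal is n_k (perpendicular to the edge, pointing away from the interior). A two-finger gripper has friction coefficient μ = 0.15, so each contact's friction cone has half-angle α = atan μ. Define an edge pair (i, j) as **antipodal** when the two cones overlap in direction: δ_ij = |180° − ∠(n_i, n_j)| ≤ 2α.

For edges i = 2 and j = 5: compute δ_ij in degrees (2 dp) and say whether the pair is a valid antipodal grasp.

α = atan 0.15 = 8.53°;  2α = 17.06°
edge 2: e_2 = (-1.79, -1.01);  n_2 = (-0.4914, +0.8709)
edge 5: e_5 = (+1.83, +0.42);  n_5 = (+0.2237, -0.9747)
∠(n_2, n_5) = 163.49°
δ = |180° − 163.49°| = 16.51°
16.51° ≤ 2α = 17.06°  →  valid

δ = 16.51°, valid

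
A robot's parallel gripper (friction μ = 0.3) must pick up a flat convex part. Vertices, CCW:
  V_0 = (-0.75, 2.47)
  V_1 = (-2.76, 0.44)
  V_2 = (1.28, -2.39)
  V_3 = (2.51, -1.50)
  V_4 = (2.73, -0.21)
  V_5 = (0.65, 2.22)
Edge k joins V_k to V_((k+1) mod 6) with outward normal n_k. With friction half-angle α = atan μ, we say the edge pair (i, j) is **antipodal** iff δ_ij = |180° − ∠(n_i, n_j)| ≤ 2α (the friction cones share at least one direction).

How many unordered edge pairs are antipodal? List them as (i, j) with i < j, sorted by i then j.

count = 3; pairs: (0,2), (1,4), (1,5)

α = atan 0.3 = 16.70°;  2α = 33.40°
n_0 = (-0.7106, +0.7036)
n_1 = (-0.5737, -0.8190)
n_2 = (+0.5862, -0.8102)
n_3 = (+0.9858, -0.1681)
n_4 = (+0.7597, +0.6503)
n_5 = (+0.1758, +0.9844)
  (0,1): δ = 80.29°  ·
  (0,2): δ = 9.39°  ✓
  (0,3): δ = 35.04°  ·
  (0,4): δ = 85.28°  ·
  (0,5): δ = 124.59°  ·
  (1,2): δ = 109.10°  ·
  (1,3): δ = 64.67°  ·
  (1,4): δ = 14.43°  ✓
  (1,5): δ = 24.89°  ✓
  (2,3): δ = 135.57°  ·
  (2,4): δ = 85.33°  ·
  (2,5): δ = 46.01°  ·
  (3,4): δ = 129.76°  ·
  (3,5): δ = 90.45°  ·
  (4,5): δ = 140.69°  ·
antipodal pairs: 3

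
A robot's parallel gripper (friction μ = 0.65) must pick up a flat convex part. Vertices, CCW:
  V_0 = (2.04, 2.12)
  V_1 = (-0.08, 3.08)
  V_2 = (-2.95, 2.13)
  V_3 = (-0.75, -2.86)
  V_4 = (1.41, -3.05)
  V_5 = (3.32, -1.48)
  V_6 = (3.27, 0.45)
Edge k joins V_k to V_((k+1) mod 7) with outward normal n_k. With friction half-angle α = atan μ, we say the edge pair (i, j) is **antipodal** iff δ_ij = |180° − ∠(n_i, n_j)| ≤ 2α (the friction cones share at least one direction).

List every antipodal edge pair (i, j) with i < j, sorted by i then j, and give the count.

α = atan 0.65 = 33.02°;  2α = 66.05°
n_0 = (+0.4125, +0.9110)
n_1 = (-0.3142, +0.9493)
n_2 = (-0.9150, -0.4034)
n_3 = (-0.0876, -0.9962)
n_4 = (+0.6350, -0.7725)
n_5 = (+0.9997, +0.0259)
n_6 = (+0.8052, +0.5930)
  (0,1): δ = 137.32°  ·
  (0,2): δ = 41.85°  ✓
  (0,3): δ = 19.34°  ✓
  (0,4): δ = 63.78°  ✓
  (0,5): δ = 115.85°  ·
  (0,6): δ = 150.74°  ·
  (1,2): δ = 84.52°  ·
  (1,3): δ = 23.34°  ✓
  (1,4): δ = 21.10°  ✓
  (1,5): δ = 73.17°  ·
  (1,6): δ = 108.06°  ·
  (2,3): δ = 118.82°  ·
  (2,4): δ = 74.37°  ·
  (2,5): δ = 22.31°  ✓
  (2,6): δ = 12.58°  ✓
  (3,4): δ = 135.55°  ·
  (3,5): δ = 83.49°  ·
  (3,6): δ = 48.60°  ✓
  (4,5): δ = 127.94°  ·
  (4,6): δ = 93.05°  ·
  (5,6): δ = 145.11°  ·
antipodal pairs: 8

count = 8; pairs: (0,2), (0,3), (0,4), (1,3), (1,4), (2,5), (2,6), (3,6)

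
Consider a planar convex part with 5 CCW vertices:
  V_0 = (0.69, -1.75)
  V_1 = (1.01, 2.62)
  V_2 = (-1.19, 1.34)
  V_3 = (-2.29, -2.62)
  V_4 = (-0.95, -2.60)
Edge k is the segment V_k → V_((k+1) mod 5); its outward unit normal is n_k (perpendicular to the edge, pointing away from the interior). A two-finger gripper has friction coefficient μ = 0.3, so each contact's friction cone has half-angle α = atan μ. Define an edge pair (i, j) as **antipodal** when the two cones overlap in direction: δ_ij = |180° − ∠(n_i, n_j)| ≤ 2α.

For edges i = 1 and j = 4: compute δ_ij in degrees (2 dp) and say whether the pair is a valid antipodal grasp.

δ = 2.79°, valid

α = atan 0.3 = 16.70°;  2α = 33.40°
edge 1: e_1 = (-2.20, -1.28);  n_1 = (-0.5029, +0.8643)
edge 4: e_4 = (+1.64, +0.85);  n_4 = (+0.4602, -0.8878)
∠(n_1, n_4) = 177.21°
δ = |180° − 177.21°| = 2.79°
2.79° ≤ 2α = 33.40°  →  valid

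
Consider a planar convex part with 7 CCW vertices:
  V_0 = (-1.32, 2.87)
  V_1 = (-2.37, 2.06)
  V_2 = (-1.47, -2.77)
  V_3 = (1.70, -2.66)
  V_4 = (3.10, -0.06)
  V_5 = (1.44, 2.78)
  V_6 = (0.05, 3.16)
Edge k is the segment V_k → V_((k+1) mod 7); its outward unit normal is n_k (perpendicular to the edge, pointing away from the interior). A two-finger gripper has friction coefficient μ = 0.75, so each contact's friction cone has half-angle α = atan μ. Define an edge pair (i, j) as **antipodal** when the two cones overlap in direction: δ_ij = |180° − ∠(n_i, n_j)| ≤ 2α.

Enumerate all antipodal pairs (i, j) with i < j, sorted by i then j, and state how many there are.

count = 9; pairs: (0,2), (0,3), (1,3), (1,4), (1,5), (2,4), (2,5), (2,6), (3,6)

α = atan 0.75 = 36.87°;  2α = 73.74°
n_0 = (-0.6108, +0.7918)
n_1 = (-0.9831, -0.1832)
n_2 = (+0.0347, -0.9994)
n_3 = (+0.8805, -0.4741)
n_4 = (+0.8633, +0.5046)
n_5 = (+0.2637, +0.9646)
n_6 = (-0.2071, +0.9783)
  (0,1): δ = 117.09°  ·
  (0,2): δ = 35.66°  ✓
  (0,3): δ = 24.05°  ✓
  (0,4): δ = 82.66°  ·
  (0,5): δ = 127.06°  ·
  (0,6): δ = 154.30°  ·
  (1,2): δ = 98.57°  ·
  (1,3): δ = 38.86°  ✓
  (1,4): δ = 19.75°  ✓
  (1,5): δ = 64.15°  ✓
  (1,6): δ = 91.40°  ·
  (2,3): δ = 120.29°  ·
  (2,4): δ = 61.68°  ✓
  (2,5): δ = 17.28°  ✓
  (2,6): δ = 9.96°  ✓
  (3,4): δ = 121.39°  ·
  (3,5): δ = 76.99°  ·
  (3,6): δ = 49.75°  ✓
  (4,5): δ = 135.60°  ·
  (4,6): δ = 108.35°  ·
  (5,6): δ = 152.76°  ·
antipodal pairs: 9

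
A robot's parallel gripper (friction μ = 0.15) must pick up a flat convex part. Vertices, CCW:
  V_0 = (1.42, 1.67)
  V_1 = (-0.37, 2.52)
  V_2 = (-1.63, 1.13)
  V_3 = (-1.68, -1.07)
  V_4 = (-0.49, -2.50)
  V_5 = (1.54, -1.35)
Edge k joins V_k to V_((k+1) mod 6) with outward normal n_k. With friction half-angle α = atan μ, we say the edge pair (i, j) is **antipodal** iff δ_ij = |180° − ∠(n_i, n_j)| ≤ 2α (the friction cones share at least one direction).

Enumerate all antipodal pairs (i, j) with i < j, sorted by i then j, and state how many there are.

count = 1; pairs: (2,5)

α = atan 0.15 = 8.53°;  2α = 17.06°
n_0 = (+0.4290, +0.9033)
n_1 = (-0.7409, +0.6716)
n_2 = (-0.9997, +0.0227)
n_3 = (-0.7687, -0.6397)
n_4 = (+0.4929, -0.8701)
n_5 = (+0.9992, +0.0397)
  (0,1): δ = 106.79°  ·
  (0,2): δ = 65.90°  ·
  (0,3): δ = 24.83°  ·
  (0,4): δ = 54.93°  ·
  (0,5): δ = 117.68°  ·
  (1,2): δ = 139.11°  ·
  (1,3): δ = 98.04°  ·
  (1,4): δ = 18.28°  ·
  (1,5): δ = 44.47°  ·
  (2,3): δ = 138.93°  ·
  (2,4): δ = 59.17°  ·
  (2,5): δ = 3.58°  ✓
  (3,4): δ = 100.23°  ·
  (3,5): δ = 37.49°  ·
  (4,5): δ = 117.26°  ·
antipodal pairs: 1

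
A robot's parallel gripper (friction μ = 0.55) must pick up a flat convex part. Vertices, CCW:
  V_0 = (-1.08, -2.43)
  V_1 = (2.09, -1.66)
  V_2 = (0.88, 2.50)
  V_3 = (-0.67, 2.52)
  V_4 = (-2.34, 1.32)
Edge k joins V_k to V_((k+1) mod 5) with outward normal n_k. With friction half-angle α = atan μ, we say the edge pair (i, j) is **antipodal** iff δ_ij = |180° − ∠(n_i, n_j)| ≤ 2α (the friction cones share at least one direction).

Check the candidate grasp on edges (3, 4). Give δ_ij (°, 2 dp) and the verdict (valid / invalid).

δ = 107.13°, invalid

α = atan 0.55 = 28.81°;  2α = 57.62°
edge 3: e_3 = (-1.67, -1.20);  n_3 = (-0.5835, +0.8121)
edge 4: e_4 = (+1.26, -3.75);  n_4 = (-0.9479, -0.3185)
∠(n_3, n_4) = 72.87°
δ = |180° − 72.87°| = 107.13°
107.13° > 2α = 57.62°  →  invalid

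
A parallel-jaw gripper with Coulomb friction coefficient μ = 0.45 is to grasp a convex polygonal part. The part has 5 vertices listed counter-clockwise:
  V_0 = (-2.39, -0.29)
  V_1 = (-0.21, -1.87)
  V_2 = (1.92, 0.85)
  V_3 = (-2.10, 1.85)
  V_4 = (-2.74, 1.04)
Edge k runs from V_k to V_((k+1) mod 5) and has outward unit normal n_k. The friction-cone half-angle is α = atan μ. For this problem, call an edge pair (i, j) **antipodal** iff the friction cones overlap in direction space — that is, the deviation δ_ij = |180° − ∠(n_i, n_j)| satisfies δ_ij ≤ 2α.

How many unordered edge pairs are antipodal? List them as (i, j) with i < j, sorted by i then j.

count = 2; pairs: (0,2), (1,3)

α = atan 0.45 = 24.23°;  2α = 48.46°
n_0 = (-0.5868, -0.8097)
n_1 = (+0.7873, -0.6165)
n_2 = (+0.2414, +0.9704)
n_3 = (-0.7846, +0.6200)
n_4 = (-0.9671, -0.2545)
  (0,1): δ = 92.13°  ·
  (0,2): δ = 21.96°  ✓
  (0,3): δ = 87.62°  ·
  (0,4): δ = 140.68°  ·
  (1,2): δ = 65.91°  ·
  (1,3): δ = 0.25°  ✓
  (1,4): δ = 52.81°  ·
  (2,3): δ = 114.34°  ·
  (2,4): δ = 61.29°  ·
  (3,4): δ = 126.94°  ·
antipodal pairs: 2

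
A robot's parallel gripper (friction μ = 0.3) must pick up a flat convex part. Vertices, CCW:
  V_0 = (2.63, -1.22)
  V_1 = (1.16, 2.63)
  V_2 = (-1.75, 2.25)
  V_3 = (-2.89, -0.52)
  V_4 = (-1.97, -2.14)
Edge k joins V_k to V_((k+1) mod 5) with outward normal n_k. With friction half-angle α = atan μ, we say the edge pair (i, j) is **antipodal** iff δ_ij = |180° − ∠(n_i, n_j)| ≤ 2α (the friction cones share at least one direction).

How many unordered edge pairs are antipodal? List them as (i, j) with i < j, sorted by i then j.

α = atan 0.3 = 16.70°;  2α = 33.40°
n_0 = (+0.9342, +0.3567)
n_1 = (-0.1295, +0.9916)
n_2 = (-0.9247, +0.3806)
n_3 = (-0.8696, -0.4938)
n_4 = (+0.1961, -0.9806)
  (0,1): δ = 103.46°  ·
  (0,2): δ = 43.27°  ·
  (0,3): δ = 8.69°  ✓
  (0,4): δ = 80.41°  ·
  (1,2): δ = 119.81°  ·
  (1,3): δ = 67.85°  ·
  (1,4): δ = 3.87°  ✓
  (2,3): δ = 128.04°  ·
  (2,4): δ = 56.32°  ·
  (3,4): δ = 108.28°  ·
antipodal pairs: 2

count = 2; pairs: (0,3), (1,4)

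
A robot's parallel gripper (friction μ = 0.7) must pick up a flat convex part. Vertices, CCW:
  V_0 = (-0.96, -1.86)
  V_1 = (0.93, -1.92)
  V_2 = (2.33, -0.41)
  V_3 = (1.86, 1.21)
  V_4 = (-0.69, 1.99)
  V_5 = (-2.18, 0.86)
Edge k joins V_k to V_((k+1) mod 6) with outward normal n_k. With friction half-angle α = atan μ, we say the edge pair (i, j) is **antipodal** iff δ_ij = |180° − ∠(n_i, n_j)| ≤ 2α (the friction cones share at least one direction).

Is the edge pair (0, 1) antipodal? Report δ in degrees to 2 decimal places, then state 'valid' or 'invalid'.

δ = 131.02°, invalid

α = atan 0.7 = 34.99°;  2α = 69.98°
edge 0: e_0 = (+1.89, -0.06);  n_0 = (-0.0317, -0.9995)
edge 1: e_1 = (+1.40, +1.51);  n_1 = (+0.7333, -0.6799)
∠(n_0, n_1) = 48.98°
δ = |180° − 48.98°| = 131.02°
131.02° > 2α = 69.98°  →  invalid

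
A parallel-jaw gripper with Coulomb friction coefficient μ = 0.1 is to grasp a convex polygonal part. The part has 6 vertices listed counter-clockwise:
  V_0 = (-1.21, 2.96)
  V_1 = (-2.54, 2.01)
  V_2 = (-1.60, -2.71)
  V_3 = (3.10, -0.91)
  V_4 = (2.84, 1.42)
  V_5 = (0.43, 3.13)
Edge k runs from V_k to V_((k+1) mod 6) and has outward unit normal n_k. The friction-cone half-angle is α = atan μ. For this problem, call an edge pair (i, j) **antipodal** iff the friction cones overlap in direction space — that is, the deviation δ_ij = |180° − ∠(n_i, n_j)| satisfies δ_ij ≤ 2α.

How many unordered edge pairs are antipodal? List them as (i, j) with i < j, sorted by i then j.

α = atan 0.1 = 5.71°;  2α = 11.42°
n_0 = (-0.5812, +0.8137)
n_1 = (-0.9807, -0.1953)
n_2 = (+0.3576, -0.9339)
n_3 = (+0.9938, +0.1109)
n_4 = (+0.5787, +0.8156)
n_5 = (-0.1031, +0.9947)
  (0,1): δ = 114.27°  ·
  (0,2): δ = 14.58°  ·
  (0,3): δ = 60.83°  ·
  (0,4): δ = 109.10°  ·
  (0,5): δ = 150.38°  ·
  (1,2): δ = 80.31°  ·
  (1,3): δ = 4.90°  ✓
  (1,4): δ = 43.38°  ·
  (1,5): δ = 84.65°  ·
  (2,3): δ = 104.59°  ·
  (2,4): δ = 56.31°  ·
  (2,5): δ = 15.04°  ·
  (3,4): δ = 131.72°  ·
  (3,5): δ = 90.45°  ·
  (4,5): δ = 138.72°  ·
antipodal pairs: 1

count = 1; pairs: (1,3)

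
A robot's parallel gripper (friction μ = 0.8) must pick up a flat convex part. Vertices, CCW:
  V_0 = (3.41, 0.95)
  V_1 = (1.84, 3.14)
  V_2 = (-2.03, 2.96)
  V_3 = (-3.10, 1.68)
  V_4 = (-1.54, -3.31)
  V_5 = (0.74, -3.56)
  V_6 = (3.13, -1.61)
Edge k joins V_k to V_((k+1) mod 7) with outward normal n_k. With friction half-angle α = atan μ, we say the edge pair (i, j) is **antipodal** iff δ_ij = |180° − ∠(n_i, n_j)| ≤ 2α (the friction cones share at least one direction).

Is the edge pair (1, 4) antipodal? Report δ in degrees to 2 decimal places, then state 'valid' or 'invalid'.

α = atan 0.8 = 38.66°;  2α = 77.32°
edge 1: e_1 = (-3.87, -0.18);  n_1 = (-0.0465, +0.9989)
edge 4: e_4 = (+2.28, -0.25);  n_4 = (-0.1090, -0.9940)
∠(n_1, n_4) = 171.08°
δ = |180° − 171.08°| = 8.92°
8.92° ≤ 2α = 77.32°  →  valid

δ = 8.92°, valid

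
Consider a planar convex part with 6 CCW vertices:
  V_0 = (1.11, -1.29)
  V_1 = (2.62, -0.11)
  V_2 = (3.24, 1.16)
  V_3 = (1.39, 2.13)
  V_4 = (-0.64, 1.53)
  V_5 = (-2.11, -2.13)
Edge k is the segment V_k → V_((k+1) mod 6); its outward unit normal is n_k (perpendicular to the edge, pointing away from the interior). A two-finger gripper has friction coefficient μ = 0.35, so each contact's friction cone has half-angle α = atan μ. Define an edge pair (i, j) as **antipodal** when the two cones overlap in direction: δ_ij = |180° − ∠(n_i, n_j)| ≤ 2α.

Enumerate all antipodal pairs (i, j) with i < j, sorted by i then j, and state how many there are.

count = 4; pairs: (0,3), (0,4), (1,4), (3,5)

α = atan 0.35 = 19.29°;  2α = 38.58°
n_0 = (+0.6157, -0.7879)
n_1 = (+0.8986, -0.4387)
n_2 = (+0.4644, +0.8856)
n_3 = (-0.2834, +0.9590)
n_4 = (-0.9280, +0.3727)
n_5 = (+0.2524, -0.9676)
  (0,1): δ = 154.03°  ·
  (0,2): δ = 65.68°  ·
  (0,3): δ = 21.54°  ✓
  (0,4): δ = 30.11°  ✓
  (0,5): δ = 156.61°  ·
  (1,2): δ = 91.65°  ·
  (1,3): δ = 47.51°  ·
  (1,4): δ = 4.14°  ✓
  (1,5): δ = 130.64°  ·
  (2,3): δ = 135.86°  ·
  (2,4): δ = 84.21°  ·
  (2,5): δ = 42.29°  ·
  (3,4): δ = 128.35°  ·
  (3,5): δ = 1.85°  ✓
  (4,5): δ = 53.50°  ·
antipodal pairs: 4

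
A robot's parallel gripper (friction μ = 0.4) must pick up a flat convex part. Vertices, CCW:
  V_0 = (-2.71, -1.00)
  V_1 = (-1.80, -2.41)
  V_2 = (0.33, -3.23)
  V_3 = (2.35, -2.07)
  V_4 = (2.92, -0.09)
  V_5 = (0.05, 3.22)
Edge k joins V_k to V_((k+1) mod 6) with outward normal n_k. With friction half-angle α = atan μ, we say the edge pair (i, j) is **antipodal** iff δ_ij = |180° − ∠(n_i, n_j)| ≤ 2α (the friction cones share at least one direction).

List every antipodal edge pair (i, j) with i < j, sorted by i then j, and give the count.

α = atan 0.4 = 21.80°;  2α = 43.60°
n_0 = (-0.8402, -0.5423)
n_1 = (-0.3593, -0.9332)
n_2 = (+0.4980, -0.8672)
n_3 = (+0.9610, -0.2766)
n_4 = (+0.7555, +0.6551)
n_5 = (-0.8369, +0.5474)
  (0,1): δ = 143.89°  ·
  (0,2): δ = 92.97°  ·
  (0,3): δ = 48.90°  ·
  (0,4): δ = 8.09°  ✓
  (0,5): δ = 113.98°  ·
  (1,2): δ = 129.08°  ·
  (1,3): δ = 85.00°  ·
  (1,4): δ = 28.02°  ✓
  (1,5): δ = 77.87°  ·
  (2,3): δ = 135.93°  ·
  (2,4): δ = 78.94°  ·
  (2,5): δ = 26.95°  ✓
  (3,4): δ = 123.01°  ·
  (3,5): δ = 17.13°  ✓
  (4,5): δ = 74.11°  ·
antipodal pairs: 4

count = 4; pairs: (0,4), (1,4), (2,5), (3,5)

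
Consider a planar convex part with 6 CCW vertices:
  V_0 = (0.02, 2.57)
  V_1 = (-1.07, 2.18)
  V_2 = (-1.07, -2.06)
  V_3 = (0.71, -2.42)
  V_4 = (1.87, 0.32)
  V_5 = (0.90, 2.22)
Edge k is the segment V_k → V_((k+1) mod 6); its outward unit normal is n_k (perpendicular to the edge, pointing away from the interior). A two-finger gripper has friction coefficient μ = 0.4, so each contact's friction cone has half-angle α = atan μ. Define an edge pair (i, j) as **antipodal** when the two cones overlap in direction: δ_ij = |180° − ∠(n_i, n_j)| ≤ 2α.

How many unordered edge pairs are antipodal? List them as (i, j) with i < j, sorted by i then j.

α = atan 0.4 = 21.80°;  2α = 43.60°
n_0 = (-0.3369, +0.9415)
n_1 = (-1.0000, -0.0000)
n_2 = (-0.1982, -0.9802)
n_3 = (+0.9209, -0.3899)
n_4 = (+0.8906, +0.4547)
n_5 = (+0.3696, +0.9292)
  (0,1): δ = 109.69°  ·
  (0,2): δ = 31.12°  ✓
  (0,3): δ = 47.37°  ·
  (0,4): δ = 97.36°  ·
  (0,5): δ = 138.62°  ·
  (1,2): δ = 101.43°  ·
  (1,3): δ = 22.95°  ✓
  (1,4): δ = 27.05°  ✓
  (1,5): δ = 68.31°  ·
  (2,3): δ = 101.51°  ·
  (2,4): δ = 51.52°  ·
  (2,5): δ = 10.26°  ✓
  (3,4): δ = 130.01°  ·
  (3,5): δ = 88.74°  ·
  (4,5): δ = 138.73°  ·
antipodal pairs: 4

count = 4; pairs: (0,2), (1,3), (1,4), (2,5)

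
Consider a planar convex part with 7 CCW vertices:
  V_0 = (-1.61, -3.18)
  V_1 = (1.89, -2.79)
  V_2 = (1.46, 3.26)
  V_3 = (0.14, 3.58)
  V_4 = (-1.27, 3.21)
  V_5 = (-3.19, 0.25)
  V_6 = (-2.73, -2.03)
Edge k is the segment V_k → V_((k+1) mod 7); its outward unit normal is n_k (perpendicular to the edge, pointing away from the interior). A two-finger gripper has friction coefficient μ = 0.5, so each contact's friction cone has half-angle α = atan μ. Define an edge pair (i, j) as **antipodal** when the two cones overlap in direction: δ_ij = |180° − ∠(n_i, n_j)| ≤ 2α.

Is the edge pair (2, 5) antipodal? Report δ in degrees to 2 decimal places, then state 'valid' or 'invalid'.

δ = 64.97°, invalid

α = atan 0.5 = 26.57°;  2α = 53.13°
edge 2: e_2 = (-1.32, +0.32);  n_2 = (+0.2356, +0.9719)
edge 5: e_5 = (+0.46, -2.28);  n_5 = (-0.9802, -0.1978)
∠(n_2, n_5) = 115.03°
δ = |180° − 115.03°| = 64.97°
64.97° > 2α = 53.13°  →  invalid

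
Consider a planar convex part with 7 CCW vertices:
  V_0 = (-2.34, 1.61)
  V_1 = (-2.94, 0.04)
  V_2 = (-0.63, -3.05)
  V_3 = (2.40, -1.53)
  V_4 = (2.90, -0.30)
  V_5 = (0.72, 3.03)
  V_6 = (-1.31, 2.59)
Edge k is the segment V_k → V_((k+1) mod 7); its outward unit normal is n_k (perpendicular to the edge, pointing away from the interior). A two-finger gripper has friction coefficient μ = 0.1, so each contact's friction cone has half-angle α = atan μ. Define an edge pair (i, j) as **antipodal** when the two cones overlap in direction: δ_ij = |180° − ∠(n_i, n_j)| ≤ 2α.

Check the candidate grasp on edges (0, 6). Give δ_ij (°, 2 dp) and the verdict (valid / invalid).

α = atan 0.1 = 5.71°;  2α = 11.42°
edge 0: e_0 = (-0.60, -1.57);  n_0 = (-0.9341, +0.3570)
edge 6: e_6 = (-1.03, -0.98);  n_6 = (-0.6893, +0.7245)
∠(n_0, n_6) = 25.51°
δ = |180° − 25.51°| = 154.49°
154.49° > 2α = 11.42°  →  invalid

δ = 154.49°, invalid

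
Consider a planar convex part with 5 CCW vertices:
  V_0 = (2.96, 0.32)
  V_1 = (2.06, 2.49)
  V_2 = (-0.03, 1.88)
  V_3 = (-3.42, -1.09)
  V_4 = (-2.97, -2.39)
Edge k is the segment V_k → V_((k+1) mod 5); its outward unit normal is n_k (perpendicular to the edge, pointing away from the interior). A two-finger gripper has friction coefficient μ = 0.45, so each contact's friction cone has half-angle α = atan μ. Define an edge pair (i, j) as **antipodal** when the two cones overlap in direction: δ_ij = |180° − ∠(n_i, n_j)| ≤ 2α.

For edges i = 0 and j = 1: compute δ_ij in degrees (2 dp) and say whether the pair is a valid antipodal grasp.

α = atan 0.45 = 24.23°;  2α = 48.46°
edge 0: e_0 = (-0.90, +2.17);  n_0 = (+0.9237, +0.3831)
edge 1: e_1 = (-2.09, -0.61);  n_1 = (-0.2802, +0.9599)
∠(n_0, n_1) = 83.74°
δ = |180° − 83.74°| = 96.26°
96.26° > 2α = 48.46°  →  invalid

δ = 96.26°, invalid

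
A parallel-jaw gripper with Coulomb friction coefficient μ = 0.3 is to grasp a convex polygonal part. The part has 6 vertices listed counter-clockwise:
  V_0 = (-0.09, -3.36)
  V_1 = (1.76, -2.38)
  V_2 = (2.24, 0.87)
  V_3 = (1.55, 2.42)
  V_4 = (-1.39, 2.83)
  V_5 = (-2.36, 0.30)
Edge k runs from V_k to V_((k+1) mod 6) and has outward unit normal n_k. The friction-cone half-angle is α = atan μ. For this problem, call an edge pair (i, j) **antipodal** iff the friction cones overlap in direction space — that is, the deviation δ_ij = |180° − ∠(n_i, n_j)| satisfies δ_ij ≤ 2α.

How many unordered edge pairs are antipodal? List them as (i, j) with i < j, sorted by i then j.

count = 2; pairs: (1,4), (2,5)

α = atan 0.3 = 16.70°;  2α = 33.40°
n_0 = (+0.4681, -0.8837)
n_1 = (+0.9893, -0.1461)
n_2 = (+0.9136, +0.4067)
n_3 = (+0.1381, +0.9904)
n_4 = (-0.9337, +0.3580)
n_5 = (-0.8498, -0.5271)
  (0,1): δ = 126.31°  ·
  (0,2): δ = 93.91°  ·
  (0,3): δ = 35.85°  ·
  (0,4): δ = 41.11°  ·
  (0,5): δ = 93.90°  ·
  (1,2): δ = 147.60°  ·
  (1,3): δ = 89.54°  ·
  (1,4): δ = 12.58°  ✓
  (1,5): δ = 40.21°  ·
  (2,3): δ = 121.94°  ·
  (2,4): δ = 44.97°  ·
  (2,5): δ = 7.81°  ✓
  (3,4): δ = 103.04°  ·
  (3,5): δ = 50.25°  ·
  (4,5): δ = 127.22°  ·
antipodal pairs: 2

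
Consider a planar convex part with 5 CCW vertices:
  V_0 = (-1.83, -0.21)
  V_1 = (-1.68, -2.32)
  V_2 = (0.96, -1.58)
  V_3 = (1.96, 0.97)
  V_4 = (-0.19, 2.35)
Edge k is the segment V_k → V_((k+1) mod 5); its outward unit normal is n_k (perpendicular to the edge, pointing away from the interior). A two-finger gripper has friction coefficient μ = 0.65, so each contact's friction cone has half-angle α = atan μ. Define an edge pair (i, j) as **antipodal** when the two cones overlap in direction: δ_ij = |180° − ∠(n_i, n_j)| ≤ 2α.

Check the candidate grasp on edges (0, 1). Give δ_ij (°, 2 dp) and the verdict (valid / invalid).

δ = 78.41°, invalid

α = atan 0.65 = 33.02°;  2α = 66.05°
edge 0: e_0 = (+0.15, -2.11);  n_0 = (-0.9975, -0.0709)
edge 1: e_1 = (+2.64, +0.74);  n_1 = (+0.2699, -0.9629)
∠(n_0, n_1) = 101.59°
δ = |180° − 101.59°| = 78.41°
78.41° > 2α = 66.05°  →  invalid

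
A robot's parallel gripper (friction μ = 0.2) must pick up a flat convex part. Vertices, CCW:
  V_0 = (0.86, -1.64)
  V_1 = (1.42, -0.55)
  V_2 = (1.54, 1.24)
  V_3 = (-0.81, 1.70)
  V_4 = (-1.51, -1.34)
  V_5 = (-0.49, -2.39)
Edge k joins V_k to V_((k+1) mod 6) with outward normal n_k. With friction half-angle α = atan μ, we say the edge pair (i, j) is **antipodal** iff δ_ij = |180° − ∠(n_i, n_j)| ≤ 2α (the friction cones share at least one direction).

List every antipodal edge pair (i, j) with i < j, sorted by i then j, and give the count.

α = atan 0.2 = 11.31°;  2α = 22.62°
n_0 = (+0.8895, -0.4570)
n_1 = (+0.9978, -0.0669)
n_2 = (+0.1921, +0.9814)
n_3 = (-0.9745, +0.2244)
n_4 = (-0.7173, -0.6968)
n_5 = (+0.4856, -0.8742)
  (0,1): δ = 156.64°  ·
  (0,2): δ = 73.88°  ·
  (0,3): δ = 14.23°  ✓
  (0,4): δ = 71.36°  ·
  (0,5): δ = 146.25°  ·
  (1,2): δ = 97.24°  ·
  (1,3): δ = 9.13°  ✓
  (1,4): δ = 48.01°  ·
  (1,5): δ = 122.89°  ·
  (2,3): δ = 91.89°  ·
  (2,4): δ = 34.76°  ·
  (2,5): δ = 40.13°  ·
  (3,4): δ = 122.86°  ·
  (3,5): δ = 47.98°  ·
  (4,5): δ = 105.12°  ·
antipodal pairs: 2

count = 2; pairs: (0,3), (1,3)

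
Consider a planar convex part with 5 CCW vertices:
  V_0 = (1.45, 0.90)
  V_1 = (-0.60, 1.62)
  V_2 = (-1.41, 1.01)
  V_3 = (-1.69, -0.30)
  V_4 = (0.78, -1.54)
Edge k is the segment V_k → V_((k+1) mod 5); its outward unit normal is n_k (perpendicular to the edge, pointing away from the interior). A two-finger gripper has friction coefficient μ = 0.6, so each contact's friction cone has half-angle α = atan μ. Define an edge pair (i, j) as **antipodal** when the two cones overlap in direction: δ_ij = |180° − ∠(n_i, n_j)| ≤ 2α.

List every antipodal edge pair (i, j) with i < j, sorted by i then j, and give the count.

α = atan 0.6 = 30.96°;  2α = 61.93°
n_0 = (+0.3314, +0.9435)
n_1 = (-0.6016, +0.7988)
n_2 = (-0.9779, +0.2090)
n_3 = (-0.4487, -0.8937)
n_4 = (+0.9643, -0.2648)
  (0,1): δ = 123.66°  ·
  (0,2): δ = 82.71°  ·
  (0,3): δ = 7.31°  ✓
  (0,4): δ = 94.00°  ·
  (1,2): δ = 139.05°  ·
  (1,3): δ = 63.64°  ·
  (1,4): δ = 37.66°  ✓
  (2,3): δ = 104.59°  ·
  (2,4): δ = 3.29°  ✓
  (3,4): δ = 78.70°  ·
antipodal pairs: 3

count = 3; pairs: (0,3), (1,4), (2,4)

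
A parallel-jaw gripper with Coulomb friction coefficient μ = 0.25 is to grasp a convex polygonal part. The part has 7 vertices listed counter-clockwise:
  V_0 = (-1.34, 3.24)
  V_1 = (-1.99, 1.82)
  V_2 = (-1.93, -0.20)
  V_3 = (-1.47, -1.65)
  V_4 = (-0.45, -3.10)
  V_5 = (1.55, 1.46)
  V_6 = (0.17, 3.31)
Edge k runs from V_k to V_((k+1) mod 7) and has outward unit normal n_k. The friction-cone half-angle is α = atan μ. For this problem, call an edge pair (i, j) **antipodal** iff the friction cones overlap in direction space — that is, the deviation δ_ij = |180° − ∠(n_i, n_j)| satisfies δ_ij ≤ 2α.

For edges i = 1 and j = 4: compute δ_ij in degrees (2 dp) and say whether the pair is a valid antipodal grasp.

δ = 25.38°, valid

α = atan 0.25 = 14.04°;  2α = 28.07°
edge 1: e_1 = (+0.06, -2.02);  n_1 = (-0.9996, -0.0297)
edge 4: e_4 = (+2.00, +4.56);  n_4 = (+0.9158, -0.4017)
∠(n_1, n_4) = 154.62°
δ = |180° − 154.62°| = 25.38°
25.38° ≤ 2α = 28.07°  →  valid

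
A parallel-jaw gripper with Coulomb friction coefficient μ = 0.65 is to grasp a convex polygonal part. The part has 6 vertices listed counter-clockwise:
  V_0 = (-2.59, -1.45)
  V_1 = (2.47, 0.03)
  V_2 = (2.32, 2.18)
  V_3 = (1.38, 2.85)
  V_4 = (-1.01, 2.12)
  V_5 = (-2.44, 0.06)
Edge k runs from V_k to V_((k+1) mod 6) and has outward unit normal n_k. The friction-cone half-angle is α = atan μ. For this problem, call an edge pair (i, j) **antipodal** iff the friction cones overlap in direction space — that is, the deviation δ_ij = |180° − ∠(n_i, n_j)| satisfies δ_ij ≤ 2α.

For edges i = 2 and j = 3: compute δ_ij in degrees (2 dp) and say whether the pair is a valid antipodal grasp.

α = atan 0.65 = 33.02°;  2α = 66.05°
edge 2: e_2 = (-0.94, +0.67);  n_2 = (+0.5804, +0.8143)
edge 3: e_3 = (-2.39, -0.73);  n_3 = (-0.2921, +0.9564)
∠(n_2, n_3) = 52.46°
δ = |180° − 52.46°| = 127.54°
127.54° > 2α = 66.05°  →  invalid

δ = 127.54°, invalid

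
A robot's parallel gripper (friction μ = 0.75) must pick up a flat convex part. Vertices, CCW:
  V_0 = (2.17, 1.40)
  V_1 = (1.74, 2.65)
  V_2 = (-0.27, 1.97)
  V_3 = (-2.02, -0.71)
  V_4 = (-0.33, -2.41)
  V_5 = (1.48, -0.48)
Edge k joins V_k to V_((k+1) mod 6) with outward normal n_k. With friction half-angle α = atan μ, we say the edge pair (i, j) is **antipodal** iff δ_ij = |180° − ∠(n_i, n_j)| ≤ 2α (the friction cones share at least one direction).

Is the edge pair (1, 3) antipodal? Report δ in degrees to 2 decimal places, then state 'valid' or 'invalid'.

δ = 63.86°, valid

α = atan 0.75 = 36.87°;  2α = 73.74°
edge 1: e_1 = (-2.01, -0.68);  n_1 = (-0.3205, +0.9473)
edge 3: e_3 = (+1.69, -1.70);  n_3 = (-0.7092, -0.7050)
∠(n_1, n_3) = 116.14°
δ = |180° − 116.14°| = 63.86°
63.86° ≤ 2α = 73.74°  →  valid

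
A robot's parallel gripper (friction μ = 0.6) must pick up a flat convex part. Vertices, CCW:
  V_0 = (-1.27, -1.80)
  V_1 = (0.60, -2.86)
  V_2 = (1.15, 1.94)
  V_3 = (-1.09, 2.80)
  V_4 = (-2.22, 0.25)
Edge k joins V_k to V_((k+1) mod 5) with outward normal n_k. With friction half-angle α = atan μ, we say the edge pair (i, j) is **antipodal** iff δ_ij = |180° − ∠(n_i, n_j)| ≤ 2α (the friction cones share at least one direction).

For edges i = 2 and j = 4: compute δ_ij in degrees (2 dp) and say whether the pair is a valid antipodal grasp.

δ = 44.13°, valid

α = atan 0.6 = 30.96°;  2α = 61.93°
edge 2: e_2 = (-2.24, +0.86);  n_2 = (+0.3584, +0.9336)
edge 4: e_4 = (+0.95, -2.05);  n_4 = (-0.9073, -0.4205)
∠(n_2, n_4) = 135.87°
δ = |180° − 135.87°| = 44.13°
44.13° ≤ 2α = 61.93°  →  valid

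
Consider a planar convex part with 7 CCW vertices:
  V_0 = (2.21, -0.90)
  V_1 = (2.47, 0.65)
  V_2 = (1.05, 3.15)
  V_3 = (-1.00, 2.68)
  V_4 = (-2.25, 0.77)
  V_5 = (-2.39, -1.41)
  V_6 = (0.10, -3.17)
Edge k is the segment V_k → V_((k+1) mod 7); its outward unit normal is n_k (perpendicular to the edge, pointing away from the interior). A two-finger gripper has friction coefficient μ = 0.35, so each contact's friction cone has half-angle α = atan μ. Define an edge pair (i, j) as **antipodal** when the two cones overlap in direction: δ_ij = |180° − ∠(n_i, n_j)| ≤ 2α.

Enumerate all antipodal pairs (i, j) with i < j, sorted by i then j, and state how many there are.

α = atan 0.35 = 19.29°;  2α = 38.58°
n_0 = (+0.9862, -0.1654)
n_1 = (+0.8695, +0.4939)
n_2 = (-0.2235, +0.9747)
n_3 = (-0.8367, +0.5476)
n_4 = (-0.9979, +0.0641)
n_5 = (-0.5772, -0.8166)
n_6 = (+0.7324, -0.6808)
  (0,1): δ = 140.88°  ·
  (0,2): δ = 67.56°  ·
  (0,3): δ = 23.68°  ✓
  (0,4): δ = 5.85°  ✓
  (0,5): δ = 64.27°  ·
  (0,6): δ = 146.61°  ·
  (1,2): δ = 106.68°  ·
  (1,3): δ = 62.80°  ·
  (1,4): δ = 33.27°  ✓
  (1,5): δ = 25.15°  ✓
  (1,6): δ = 107.50°  ·
  (2,3): δ = 136.12°  ·
  (2,4): δ = 106.59°  ·
  (2,5): δ = 48.17°  ·
  (2,6): δ = 34.18°  ✓
  (3,4): δ = 150.47°  ·
  (3,5): δ = 92.05°  ·
  (3,6): δ = 9.71°  ✓
  (4,5): δ = 121.58°  ·
  (4,6): δ = 39.23°  ·
  (5,6): δ = 97.65°  ·
antipodal pairs: 6

count = 6; pairs: (0,3), (0,4), (1,4), (1,5), (2,6), (3,6)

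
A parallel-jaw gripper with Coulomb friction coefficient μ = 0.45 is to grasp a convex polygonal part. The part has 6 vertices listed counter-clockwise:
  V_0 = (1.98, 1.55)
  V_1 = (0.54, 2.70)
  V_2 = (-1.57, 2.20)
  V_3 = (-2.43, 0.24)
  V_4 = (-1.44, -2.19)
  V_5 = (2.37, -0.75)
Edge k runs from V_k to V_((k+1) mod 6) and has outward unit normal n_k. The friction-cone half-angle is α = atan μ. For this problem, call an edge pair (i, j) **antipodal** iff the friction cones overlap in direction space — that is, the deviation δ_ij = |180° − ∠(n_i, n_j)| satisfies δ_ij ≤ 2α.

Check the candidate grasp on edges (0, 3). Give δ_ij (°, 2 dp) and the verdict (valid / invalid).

α = atan 0.45 = 24.23°;  2α = 48.46°
edge 0: e_0 = (-1.44, +1.15);  n_0 = (+0.6240, +0.7814)
edge 3: e_3 = (+0.99, -2.43);  n_3 = (-0.9261, -0.3773)
∠(n_0, n_3) = 150.78°
δ = |180° − 150.78°| = 29.22°
29.22° ≤ 2α = 48.46°  →  valid

δ = 29.22°, valid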